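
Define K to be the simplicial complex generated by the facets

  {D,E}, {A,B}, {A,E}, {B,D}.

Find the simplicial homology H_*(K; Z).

Order the vertices as A < B < D < E. Listing each simplex with vertices in this order, K has dimension 1 with simplices:

  0-simplices (4): A, B, D, E
  1-simplices (4): AB, AE, BD, DE

so the chain groups are C_0 ≅ Z^4, C_1 ≅ Z^4.

∂_1: C_1 → C_0 maps an edge to its endpoints' difference, ∂[p,q] = q − p. For instance
  ∂BD = D − B.
This gives a 4×4 integer matrix of rank 3; reducing to Smith normal form yields diagonal entries (1,1,1).

From H_k ≅ ker(∂_k) / im(∂_{k+1}) we obtain:

  H_0: rank C_0 − rank ∂_1 = 4 − 3 = 1, and the invariant factors of ∂_1 are all 1, so H_0 ≅ Z.
  H_1: rank ker ∂_1 − rank ∂_2 = (4 − 3) − 0 = 1, and there is no ∂_2, so H_1 ≅ Z.

H_0 = Z,  H_1 = Z.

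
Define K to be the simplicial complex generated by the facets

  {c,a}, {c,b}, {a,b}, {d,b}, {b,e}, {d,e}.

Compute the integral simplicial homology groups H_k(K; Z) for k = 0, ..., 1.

Fix the vertex order a < b < c < d < e and write every simplex with vertices in increasing order. Then dim K = 1 and the simplices of K are:

  0-simplices (5): a, b, c, d, e
  1-simplices (6): ab, ac, bc, bd, be, de

giving chain groups C_0 ≅ Z^5, C_1 ≅ Z^6.

Boundary ∂_1: C_1 → C_0 is given by ∂[p,q] = [q] − [p].
This gives a 5×6 integer matrix of rank 4; reducing to Smith normal form yields diagonal entries (1,1,1,1).

Now H_k = ker ∂_k / im ∂_{k+1}, so:

  H_0: rank C_0 − rank ∂_1 = 5 − 4 = 1, and the invariant factors of ∂_1 are all 1, so H_0 ≅ Z.
  H_1: rank ker ∂_1 − rank ∂_2 = (6 − 4) − 0 = 2, and there is no ∂_2, so H_1 ≅ Z^2.

H_0 ≅ Z,  H_1 ≅ Z^2.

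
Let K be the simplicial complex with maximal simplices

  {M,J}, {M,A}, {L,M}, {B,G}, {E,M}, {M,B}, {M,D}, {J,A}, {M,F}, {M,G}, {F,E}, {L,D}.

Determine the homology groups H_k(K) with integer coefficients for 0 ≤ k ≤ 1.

Take the total order A < B < D < E < F < G < J < L < M on the vertex set. Then K (dimension 1) consists of the simplices:

  0-simplices (9): A, B, D, E, F, G, J, L, M
  1-simplices (12): AJ, AM, BG, BM, DL, DM, EF, EM, FM, GM, JM, LM

giving chain groups C_0 ≅ Z^9, C_1 ≅ Z^12.

Boundary ∂_1: C_1 → C_0 maps an edge to its endpoints' difference, ∂[p,q] = q − p.
The 9×12 boundary matrix has rank 8 and Smith normal form diag(1,1,1,1,1,1,1,1).

Computing H_k = (kernel of ∂_k) / (image of ∂_{k+1}):

  H_0: rank C_0 − rank ∂_1 = 9 − 8 = 1, and the invariant factors of ∂_1 are all 1, so H_0 = Z.
  H_1: rank ker ∂_1 − rank ∂_2 = (12 − 8) − 0 = 4, and there is no ∂_2, so H_1 = Z^4.

As a check, the Euler characteristic is 9 − 12 = -3, which agrees with 1 − 4 = -3.

H_0 = Z,  H_1 = Z^4.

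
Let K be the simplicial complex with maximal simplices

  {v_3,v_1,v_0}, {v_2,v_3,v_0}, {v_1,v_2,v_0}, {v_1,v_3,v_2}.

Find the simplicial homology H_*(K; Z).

Fix the vertex order v_0 < v_1 < v_2 < v_3 and write every simplex with vertices in increasing order. Then dim K = 2 and the simplices of K are:

  0-simplices (4): [v_0], [v_1], [v_2], [v_3]
  1-simplices (6): [v_0,v_1], [v_0,v_2], [v_0,v_3], [v_1,v_2], [v_1,v_3], [v_2,v_3]
  2-simplices (4): [v_0,v_1,v_2], [v_0,v_1,v_3], [v_0,v_2,v_3], [v_1,v_2,v_3]

giving chain groups C_0 ≅ Z^4, C_1 ≅ Z^6, C_2 ≅ Z^4.

The boundary map ∂_1: C_1 → C_0 sends each edge [p,q] (with p < q) to q − p. For instance
  ∂[v_1,v_2] = [v_2] − [v_1].
The 4×6 boundary matrix has rank 3 and Smith normal form diag(1,1,1).

The boundary map ∂_2: C_2 → C_1 acts by ∂[p,q,r] = [q,r] − [p,r] + [p,q]. For instance
  ∂[v_1,v_2,v_3] = [v_2,v_3] − [v_1,v_3] + [v_1,v_2],
  ∂[v_0,v_2,v_3] = [v_2,v_3] − [v_0,v_3] + [v_0,v_2].
As a 6×4 matrix over Z this has rank 3, with invariant factors (1,1,1).

Computing H_k = (kernel of ∂_k) / (image of ∂_{k+1}):

  H_0: rank C_0 − rank ∂_1 = 4 − 3 = 1, and the invariant factors of ∂_1 are all 1, so H_0 ≅ Z.
  H_1: rank ker ∂_1 − rank ∂_2 = (6 − 3) − 3 = 0, and the invariant factors of ∂_2 are all 1, so H_1 ≅ 0.
  H_2: rank ker ∂_2 − rank ∂_3 = (4 − 3) − 0 = 1, and there is no ∂_3, so H_2 ≅ Z.

As a check, the Euler characteristic is 4 − 6 + 4 = 2, which agrees with 1 − 0 + 1 = 2.

H_0 ≅ Z,  H_1 = 0,  H_2 ≅ Z.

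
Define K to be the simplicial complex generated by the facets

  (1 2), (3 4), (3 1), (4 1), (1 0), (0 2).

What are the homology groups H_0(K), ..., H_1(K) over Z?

H_0 ≅ Z,  H_1 ≅ Z^2.

Take the total order 0 < 1 < 2 < 3 < 4 on the vertex set. Then K (dimension 1) consists of the simplices:

  0-simplices (5): [0], [1], [2], [3], [4]
  1-simplices (6): [0,1], [0,2], [1,2], [1,3], [1,4], [3,4]

giving chain groups C_0 ≅ Z^5, C_1 ≅ Z^6.

Boundary ∂_1: C_1 → C_0 is given by ∂[p,q] = [q] − [p]. For instance
  ∂[1,2] = [2] − [1].
The 5×6 boundary matrix has rank 4 and Smith normal form diag(1,1,1,1).

Reading off H_k = ker ∂_k / im ∂_{k+1}:

  H_0: rank C_0 − rank ∂_1 = 5 − 4 = 1, and the invariant factors of ∂_1 are all 1, so H_0 = Z.
  H_1: rank ker ∂_1 − rank ∂_2 = (6 − 4) − 0 = 2, and there is no ∂_2, so H_1 = Z^2.

As a check, the Euler characteristic is 5 − 6 = -1, which agrees with 1 − 2 = -1.
(K is a triangulation of a wedge of 2 circles.)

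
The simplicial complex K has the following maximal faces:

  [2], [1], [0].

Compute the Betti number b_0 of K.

b_0 = 3.

We work with the vertex ordering 0 < 1 < 2. The simplices of K, each written with vertices in increasing order, are:

  0-simplices (3): [0], [1], [2]

so the chain groups are C_0 ≅ Z^3.

Now H_k = ker ∂_k / im ∂_{k+1}, so:

  H_0: rank C_0 − rank ∂_1 = 3 − 0 = 3, and there is no ∂_1, so H_0 = Z^3.

(K is a triangulation of a set of 3 points.)

Hence the Betti numbers are b_0 = 3.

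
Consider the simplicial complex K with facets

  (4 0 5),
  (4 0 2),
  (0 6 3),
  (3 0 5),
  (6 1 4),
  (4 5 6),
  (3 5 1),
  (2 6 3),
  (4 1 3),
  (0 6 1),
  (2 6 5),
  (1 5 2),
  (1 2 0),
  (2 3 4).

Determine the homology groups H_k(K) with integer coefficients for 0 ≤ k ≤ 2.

H_0 ≅ Z,  H_1 ≅ Z^2,  H_2 ≅ Z.

We work with the vertex ordering 0 < 1 < 2 < 3 < 4 < 5 < 6. The simplices of K, each written with vertices in increasing order, are:

  0-simplices (7): [0], [1], [2], [3], [4], [5], [6]
  1-simplices (21): [0,1], [0,2], [0,3], [0,4], [0,5], [0,6], [1,2], [1,3], [1,4], [1,5], [1,6], [2,3], [2,4], [2,5], [2,6], [3,4], [3,5], [3,6], [4,5], [4,6], [5,6]
  2-simplices (14): [0,1,2], [0,1,6], [0,2,4], [0,3,5], [0,3,6], [0,4,5], [1,2,5], [1,3,4], [1,3,5], [1,4,6], [2,3,4], [2,3,6], [2,5,6], [4,5,6]

Hence C_0 ≅ Z^7, C_1 ≅ Z^21, C_2 ≅ Z^14.

∂_1: C_1 → C_0 sends each edge [p,q] (with p < q) to q − p. For instance
  ∂[1,5] = [5] − [1].
This gives a 7×21 integer matrix of rank 6; reducing to Smith normal form yields diagonal entries (1,1,1,1,1,1).

The boundary map ∂_2: C_2 → C_1 maps a triangle to the signed sum of its edges. For instance
  ∂[0,2,4] = [2,4] − [0,4] + [0,2],
  ∂[0,4,5] = [4,5] − [0,5] + [0,4].
As a 21×14 matrix over Z this has rank 13, with invariant factors (1,1,1,1,1,1,1,1,1,1,1,1,1).

Computing H_k = (kernel of ∂_k) / (image of ∂_{k+1}):

  H_0: rank C_0 − rank ∂_1 = 7 − 6 = 1, and the invariant factors of ∂_1 are all 1, so H_0 ≅ Z.
  H_1: rank ker ∂_1 − rank ∂_2 = (21 − 6) − 13 = 2, and the invariant factors of ∂_2 are all 1, so H_1 ≅ Z^2.
  H_2: rank ker ∂_2 − rank ∂_3 = (14 − 13) − 0 = 1, and there is no ∂_3, so H_2 ≅ Z.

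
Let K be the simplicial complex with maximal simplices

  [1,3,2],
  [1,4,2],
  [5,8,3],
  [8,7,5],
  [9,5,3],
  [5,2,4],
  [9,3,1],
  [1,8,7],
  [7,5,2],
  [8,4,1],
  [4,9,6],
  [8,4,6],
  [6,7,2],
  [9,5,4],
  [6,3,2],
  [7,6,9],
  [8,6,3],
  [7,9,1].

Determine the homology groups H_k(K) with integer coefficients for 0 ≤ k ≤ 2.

H_0 ≅ Z,  H_1 ≅ Z^2,  H_2 ≅ Z.

Take the total order 1 < 2 < 3 < 4 < 5 < 6 < 7 < 8 < 9 on the vertex set. Then K (dimension 2) consists of the simplices:

  0-simplices (9): [1], [2], [3], [4], [5], [6], [7], [8], [9]
  1-simplices (27): (27 of them)
  2-simplices (18): [1,2,3], [1,2,4], [1,3,9], [1,4,8], [1,7,8], [1,7,9], [2,3,6], [2,4,5], [2,5,7], [2,6,7], [3,5,8], [3,5,9], [3,6,8], [4,5,9], [4,6,8], [4,6,9], [5,7,8], [6,7,9]

giving chain groups C_0 ≅ Z^9, C_1 ≅ Z^27, C_2 ≅ Z^18.

∂_1: C_1 → C_0 maps an edge to its endpoints' difference, ∂[p,q] = q − p. For instance
  ∂[1,9] = [9] − [1].
This gives a 9×27 integer matrix of rank 8; reducing to Smith normal form yields diagonal entries (1,1,1,1,1,1,1,1).

The boundary map ∂_2: C_2 → C_1 sends each 2-simplex [p,q,r] to [q,r] − [p,r] + [p,q]. For instance
  ∂[2,3,6] = [3,6] − [2,6] + [2,3],
  ∂[3,6,8] = [6,8] − [3,8] + [3,6].
As a 27×18 matrix over Z this has rank 17, with invariant factors (1,1,1,1,1,1,1,1,1,1,1,1,1,1,1,1,1).

Computing H_k = (kernel of ∂_k) / (image of ∂_{k+1}):

  H_0: rank C_0 − rank ∂_1 = 9 − 8 = 1, and the invariant factors of ∂_1 are all 1, so H_0 ≅ Z.
  H_1: rank ker ∂_1 − rank ∂_2 = (27 − 8) − 17 = 2, and the invariant factors of ∂_2 are all 1, so H_1 ≅ Z^2.
  H_2: rank ker ∂_2 − rank ∂_3 = (18 − 17) − 0 = 1, and there is no ∂_3, so H_2 ≅ Z.

As a check, the Euler characteristic is 9 − 27 + 18 = 0, which agrees with 1 − 2 + 1 = 0.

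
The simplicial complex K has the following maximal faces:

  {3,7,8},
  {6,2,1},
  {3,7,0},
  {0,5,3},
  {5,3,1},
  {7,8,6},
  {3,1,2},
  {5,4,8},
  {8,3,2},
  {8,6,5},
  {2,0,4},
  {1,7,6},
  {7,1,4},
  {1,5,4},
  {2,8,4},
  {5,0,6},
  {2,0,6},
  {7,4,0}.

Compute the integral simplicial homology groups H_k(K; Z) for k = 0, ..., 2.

Take the total order 0 < 1 < 2 < 3 < 4 < 5 < 6 < 7 < 8 on the vertex set. Then K (dimension 2) consists of the simplices:

  0-simplices (9): [0], [1], [2], [3], [4], [5], [6], [7], [8]
  1-simplices (27): (27 of them)
  2-simplices (18): [0,2,4], [0,2,6], [0,3,5], [0,3,7], [0,4,7], [0,5,6], [1,2,3], [1,2,6], [1,3,5], [1,4,5], [1,4,7], [1,6,7], [2,3,8], [2,4,8], [3,7,8], [4,5,8], [5,6,8], [6,7,8]

giving chain groups C_0 ≅ Z^9, C_1 ≅ Z^27, C_2 ≅ Z^18.

The boundary map ∂_1: C_1 → C_0 maps an edge to its endpoints' difference, ∂[p,q] = q − p. For instance
  ∂[3,5] = [5] − [3].
The 9×27 boundary matrix has rank 8 and Smith normal form diag(1,1,1,1,1,1,1,1).

The boundary map ∂_2: C_2 → C_1 sends each 2-simplex [p,q,r] to [q,r] − [p,r] + [p,q]. For instance
  ∂[1,2,3] = [2,3] − [1,3] + [1,2],
  ∂[2,3,8] = [3,8] − [2,8] + [2,3].
The resulting 27×18 matrix has rank 17, and its Smith normal form has invariant factors (1,1,1,1,1,1,1,1,1,1,1,1,1,1,1,1,1).

From H_k ≅ ker(∂_k) / im(∂_{k+1}) we obtain:

  H_0: rank C_0 − rank ∂_1 = 9 − 8 = 1, and the invariant factors of ∂_1 are all 1, so H_0 = Z.
  H_1: rank ker ∂_1 − rank ∂_2 = (27 − 8) − 17 = 2, and the invariant factors of ∂_2 are all 1, so H_1 = Z^2.
  H_2: rank ker ∂_2 − rank ∂_3 = (18 − 17) − 0 = 1, and there is no ∂_3, so H_2 = Z.

As a check, the Euler characteristic is 9 − 27 + 18 = 0, which agrees with 1 − 2 + 1 = 0.
(K is a triangulation of the torus T^2.)

H_0 = Z,  H_1 = Z^2,  H_2 = Z.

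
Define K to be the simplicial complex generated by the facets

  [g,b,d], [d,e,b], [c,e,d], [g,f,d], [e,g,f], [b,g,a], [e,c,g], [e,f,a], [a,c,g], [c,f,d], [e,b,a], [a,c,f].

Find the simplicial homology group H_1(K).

Order the vertices as a < b < c < d < e < f < g. Listing each simplex with vertices in this order, K has dimension 2 with simplices:

  0-simplices (7): a, b, c, d, e, f, g
  1-simplices (18): ab, ac, ae, af, ag, bd, be, bg, cd, ce, cf, cg, de, df, dg, ef, eg, fg
  2-simplices (12): abe, abg, acf, acg, aef, bde, bdg, cde, cdf, ceg, dfg, efg

giving chain groups C_0 ≅ Z^7, C_1 ≅ Z^18, C_2 ≅ Z^12.

The boundary map ∂_1: C_1 → C_0 sends each edge [p,q] (with p < q) to q − p. For instance
  ∂df = f − d.
The 7×18 boundary matrix has rank 6 and Smith normal form diag(1,1,1,1,1,1).

Boundary ∂_2: C_2 → C_1 maps a triangle to the signed sum of its edges. For instance
  ∂cdf = df − cf + cd,
  ∂cde = de − ce + cd.
The resulting 18×12 matrix has rank 12, and its Smith normal form has invariant factors (1,1,1,1,1,1,1,1,1,1,1,2).

Computing H_k = (kernel of ∂_k) / (image of ∂_{k+1}):

  H_1: rank ker ∂_1 − rank ∂_2 = (18 − 6) − 12 = 0, and ∂_2 has invariant factor 2 > 1, so H_1 ≅ Z/2.

H_1 = Z/2.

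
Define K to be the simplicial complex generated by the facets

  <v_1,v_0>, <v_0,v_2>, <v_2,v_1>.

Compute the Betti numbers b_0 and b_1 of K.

b_0 = 1, b_1 = 1.

K has 3 vertices, 3 edges.
rank ∂_0 = 0, rank ∂_1 = 2 ⇒ b_0 = 3 − 0 − 2 = 1; all invariant factors of ∂_1 are 1 so no torsion. So H_0 ≅ Z.
rank ∂_1 = 2, rank ∂_2 = 0 ⇒ b_1 = 3 − 2 − 0 = 1. So H_1 ≅ Z.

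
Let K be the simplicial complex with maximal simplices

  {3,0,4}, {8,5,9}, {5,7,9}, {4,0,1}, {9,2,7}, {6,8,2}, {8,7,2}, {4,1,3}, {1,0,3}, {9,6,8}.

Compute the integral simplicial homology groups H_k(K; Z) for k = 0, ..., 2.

H_0 ≅ Z^2,  H_1 ≅ Z,  H_2 ≅ Z.

Take the total order 0 < 1 < 2 < 3 < 4 < 5 < 6 < 7 < 8 < 9 on the vertex set. Then K (dimension 2) consists of the simplices:

  0-simplices (10): [0], [1], [2], [3], [4], [5], [6], [7], [8], [9]
  1-simplices (18): [0,1], [0,3], [0,4], [1,3], [1,4], [2,6], [2,7], [2,8], [2,9], [3,4], [5,7], [5,8], [5,9], [6,8], [6,9], [7,8], [7,9], [8,9]
  2-simplices (10): [0,1,3], [0,1,4], [0,3,4], [1,3,4], [2,6,8], [2,7,8], [2,7,9], [5,7,9], [5,8,9], [6,8,9]

so the chain groups are C_0 ≅ Z^10, C_1 ≅ Z^18, C_2 ≅ Z^10.

Boundary ∂_1: C_1 → C_0 maps an edge to its endpoints' difference, ∂[p,q] = q − p. For instance
  ∂[2,6] = [6] − [2].
The resulting 10×18 matrix has rank 8, and its Smith normal form has invariant factors (1,1,1,1,1,1,1,1).

∂_2: C_2 → C_1 sends each 2-simplex [p,q,r] to [q,r] − [p,r] + [p,q]. For instance
  ∂[0,1,3] = [1,3] − [0,3] + [0,1],
  ∂[2,6,8] = [6,8] − [2,8] + [2,6].
The resulting 18×10 matrix has rank 9, and its Smith normal form has invariant factors (1,1,1,1,1,1,1,1,1).

Now H_k = ker ∂_k / im ∂_{k+1}, so:

  H_0: rank C_0 − rank ∂_1 = 10 − 8 = 2, and the invariant factors of ∂_1 are all 1, so H_0 ≅ Z^2.
  H_1: rank ker ∂_1 − rank ∂_2 = (18 − 8) − 9 = 1, and the invariant factors of ∂_2 are all 1, so H_1 ≅ Z.
  H_2: rank ker ∂_2 − rank ∂_3 = (10 − 9) − 0 = 1, and there is no ∂_3, so H_2 ≅ Z.

As a check, the Euler characteristic is 10 − 18 + 10 = 2, which agrees with 2 − 1 + 1 = 2.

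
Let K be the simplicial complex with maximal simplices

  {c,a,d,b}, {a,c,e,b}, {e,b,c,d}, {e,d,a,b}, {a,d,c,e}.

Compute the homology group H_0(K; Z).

H_0 = Z.

Fix the vertex order a < b < c < d < e and write every simplex with vertices in increasing order. Then dim K = 3 and the simplices of K are:

  0-simplices (5): a, b, c, d, e
  1-simplices (10): ab, ac, ad, ae, bc, bd, be, cd, ce, de
  2-simplices (10): abc, abd, abe, acd, ace, ade, bcd, bce, bde, cde
  3-simplices (5): abcd, abce, abde, acde, bcde

giving chain groups C_0 ≅ Z^5, C_1 ≅ Z^10, C_2 ≅ Z^10, C_3 ≅ Z^5.

∂_1: C_1 → C_0 sends each edge [p,q] (with p < q) to q − p.
This gives a 5×10 integer matrix of rank 4; reducing to Smith normal form yields diagonal entries (1,1,1,1).

Boundary ∂_2: C_2 → C_1 acts by ∂[p,q,r] = [q,r] − [p,r] + [p,q]. For instance
  ∂bce = ce − be + bc,
  ∂bcd = cd − bd + bc.
This gives a 10×10 integer matrix of rank 6; reducing to Smith normal form yields diagonal entries (1,1,1,1,1,1).

∂_3: C_3 → C_2 sends each 3-simplex σ to the alternating sum Σ_i (−1)^i (σ with its i-th vertex removed). For instance
  ∂abde = bde − ade + abe − abd,
  ∂bcde = cde − bde + bce − bcd.
As a 10×5 matrix over Z this has rank 4, with invariant factors (1,1,1,1).

Computing H_k = (kernel of ∂_k) / (image of ∂_{k+1}):

  H_0: rank C_0 − rank ∂_1 = 5 − 4 = 1, and the invariant factors of ∂_1 are all 1, so H_0 ≅ Z.

(K is a triangulation of the 3-sphere S^3.)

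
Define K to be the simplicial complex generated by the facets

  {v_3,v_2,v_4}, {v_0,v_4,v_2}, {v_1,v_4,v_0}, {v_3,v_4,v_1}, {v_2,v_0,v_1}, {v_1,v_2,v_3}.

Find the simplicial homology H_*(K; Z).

H_0 ≅ Z,  H_1 = 0,  H_2 ≅ Z.

Fix the vertex order v_0 < v_1 < v_2 < v_3 < v_4 and write every simplex with vertices in increasing order. Then dim K = 2 and the simplices of K are:

  0-simplices (5): [v_0], [v_1], [v_2], [v_3], [v_4]
  1-simplices (9): [v_0,v_1], [v_0,v_2], [v_0,v_4], [v_1,v_2], [v_1,v_3], [v_1,v_4], [v_2,v_3], [v_2,v_4], [v_3,v_4]
  2-simplices (6): [v_0,v_1,v_2], [v_0,v_1,v_4], [v_0,v_2,v_4], [v_1,v_2,v_3], [v_1,v_3,v_4], [v_2,v_3,v_4]

Hence C_0 ≅ Z^5, C_1 ≅ Z^9, C_2 ≅ Z^6.

Boundary ∂_1: C_1 → C_0 is given by ∂[p,q] = [q] − [p].
This gives a 5×9 integer matrix of rank 4; reducing to Smith normal form yields diagonal entries (1,1,1,1).

∂_2: C_2 → C_1 sends each 2-simplex [p,q,r] to [q,r] − [p,r] + [p,q]. For instance
  ∂[v_1,v_3,v_4] = [v_3,v_4] − [v_1,v_4] + [v_1,v_3],
  ∂[v_2,v_3,v_4] = [v_3,v_4] − [v_2,v_4] + [v_2,v_3].
The resulting 9×6 matrix has rank 5, and its Smith normal form has invariant factors (1,1,1,1,1).

From H_k ≅ ker(∂_k) / im(∂_{k+1}) we obtain:

  H_0: rank C_0 − rank ∂_1 = 5 − 4 = 1, and the invariant factors of ∂_1 are all 1, so H_0 = Z.
  H_1: rank ker ∂_1 − rank ∂_2 = (9 − 4) − 5 = 0, and the invariant factors of ∂_2 are all 1, so H_1 = 0.
  H_2: rank ker ∂_2 − rank ∂_3 = (6 − 5) − 0 = 1, and there is no ∂_3, so H_2 = Z.

As a check, the Euler characteristic is 5 − 9 + 6 = 2, which agrees with 1 − 0 + 1 = 2.
(K is a triangulation of the 2-sphere S^2.)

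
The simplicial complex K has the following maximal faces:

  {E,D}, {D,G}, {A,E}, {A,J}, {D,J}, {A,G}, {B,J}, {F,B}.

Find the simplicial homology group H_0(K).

We work with the vertex ordering A < B < D < E < F < G < J. The simplices of K, each written with vertices in increasing order, are:

  0-simplices (7): A, B, D, E, F, G, J
  1-simplices (8): AE, AG, AJ, BF, BJ, DE, DG, DJ

so the chain groups are C_0 ≅ Z^7, C_1 ≅ Z^8.

∂_1: C_1 → C_0 sends each edge [p,q] (with p < q) to q − p.
The 7×8 boundary matrix has rank 6 and Smith normal form diag(1,1,1,1,1,1).

Now H_k = ker ∂_k / im ∂_{k+1}, so:

  H_0: rank C_0 − rank ∂_1 = 7 − 6 = 1, and the invariant factors of ∂_1 are all 1, so H_0 ≅ Z.

H_0 ≅ Z.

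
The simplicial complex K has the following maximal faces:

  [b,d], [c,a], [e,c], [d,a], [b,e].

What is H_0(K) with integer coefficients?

Fix the vertex order a < b < c < d < e and write every simplex with vertices in increasing order. Then dim K = 1 and the simplices of K are:

  0-simplices (5): a, b, c, d, e
  1-simplices (5): ac, ad, bd, be, ce

so the chain groups are C_0 ≅ Z^5, C_1 ≅ Z^5.

Boundary ∂_1: C_1 → C_0 maps an edge to its endpoints' difference, ∂[p,q] = q − p. For instance
  ∂be = e − b.
The 5×5 boundary matrix has rank 4 and Smith normal form diag(1,1,1,1).

From H_k ≅ ker(∂_k) / im(∂_{k+1}) we obtain:

  H_0: rank C_0 − rank ∂_1 = 5 − 4 = 1, and the invariant factors of ∂_1 are all 1, so H_0 = Z.

(K is a triangulation of the circle S^1.)

H_0 ≅ Z.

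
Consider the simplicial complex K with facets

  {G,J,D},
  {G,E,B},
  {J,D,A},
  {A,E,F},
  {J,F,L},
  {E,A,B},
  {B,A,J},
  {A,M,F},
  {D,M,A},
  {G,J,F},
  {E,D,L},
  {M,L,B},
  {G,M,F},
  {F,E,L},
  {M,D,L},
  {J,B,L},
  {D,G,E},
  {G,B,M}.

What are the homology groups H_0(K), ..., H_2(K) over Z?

Fix the vertex order A < B < D < E < F < G < J < L < M and write every simplex with vertices in increasing order. Then dim K = 2 and the simplices of K are:

  0-simplices (9): A, B, D, E, F, G, J, L, M
  1-simplices (27): AB, AD, AE, AF, AJ, AM, BE, BG, BJ, BL, BM, DE, DG, DJ, DL, DM, EF, EG, EL, FG, FJ, FL, FM, GJ, GM, JL, LM
  2-simplices (18): ABE, ABJ, ADJ, ADM, AEF, AFM, BEG, BGM, BJL, BLM, DEG, DEL, DGJ, DLM, EFL, FGJ, FGM, FJL

giving chain groups C_0 ≅ Z^9, C_1 ≅ Z^27, C_2 ≅ Z^18.

∂_1: C_1 → C_0 maps an edge to its endpoints' difference, ∂[p,q] = q − p.
The 9×27 boundary matrix has rank 8 and Smith normal form diag(1,1,1,1,1,1,1,1).

The boundary map ∂_2: C_2 → C_1 acts by ∂[p,q,r] = [q,r] − [p,r] + [p,q]. For instance
  ∂ADM = DM − AM + AD,
  ∂AFM = FM − AM + AF.
This gives a 27×18 integer matrix of rank 17; reducing to Smith normal form yields diagonal entries (1,1,1,1,1,1,1,1,1,1,1,1,1,1,1,1,1).

Computing H_k = (kernel of ∂_k) / (image of ∂_{k+1}):

  H_0: rank C_0 − rank ∂_1 = 9 − 8 = 1, and the invariant factors of ∂_1 are all 1, so H_0 ≅ Z.
  H_1: rank ker ∂_1 − rank ∂_2 = (27 − 8) − 17 = 2, and the invariant factors of ∂_2 are all 1, so H_1 ≅ Z^2.
  H_2: rank ker ∂_2 − rank ∂_3 = (18 − 17) − 0 = 1, and there is no ∂_3, so H_2 ≅ Z.

As a check, the Euler characteristic is 9 − 27 + 18 = 0, which agrees with 1 − 2 + 1 = 0.

H_0 ≅ Z,  H_1 ≅ Z^2,  H_2 ≅ Z.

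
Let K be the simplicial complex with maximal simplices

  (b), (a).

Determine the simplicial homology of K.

H_0 ≅ Z^2.

Order the vertices as a < b. Listing each simplex with vertices in this order, K has dimension 0 with simplices:

  0-simplices (2): a, b

giving chain groups C_0 ≅ Z^2.

Reading off H_k = ker ∂_k / im ∂_{k+1}:

  H_0: rank C_0 − rank ∂_1 = 2 − 0 = 2, and there is no ∂_1, so H_0 ≅ Z^2.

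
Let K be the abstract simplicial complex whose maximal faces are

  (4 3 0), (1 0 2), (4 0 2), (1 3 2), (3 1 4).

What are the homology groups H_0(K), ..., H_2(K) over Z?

Take the total order 0 < 1 < 2 < 3 < 4 on the vertex set. Then K (dimension 2) consists of the simplices:

  0-simplices (5): [0], [1], [2], [3], [4]
  1-simplices (10): [0,1], [0,2], [0,3], [0,4], [1,2], [1,3], [1,4], [2,3], [2,4], [3,4]
  2-simplices (5): [0,1,2], [0,2,4], [0,3,4], [1,2,3], [1,3,4]

so the chain groups are C_0 ≅ Z^5, C_1 ≅ Z^10, C_2 ≅ Z^5.

∂_1: C_1 → C_0 maps an edge to its endpoints' difference, ∂[p,q] = q − p. For instance
  ∂[2,4] = [4] − [2].
The resulting 5×10 matrix has rank 4, and its Smith normal form has invariant factors (1,1,1,1).

∂_2: C_2 → C_1 maps a triangle to the signed sum of its edges. For instance
  ∂[0,1,2] = [1,2] − [0,2] + [0,1],
  ∂[0,2,4] = [2,4] − [0,4] + [0,2].
The 10×5 boundary matrix has rank 5 and Smith normal form diag(1,1,1,1,1).

Computing H_k = (kernel of ∂_k) / (image of ∂_{k+1}):

  H_0: rank C_0 − rank ∂_1 = 5 − 4 = 1, and the invariant factors of ∂_1 are all 1, so H_0 ≅ Z.
  H_1: rank ker ∂_1 − rank ∂_2 = (10 − 4) − 5 = 1, and the invariant factors of ∂_2 are all 1, so H_1 ≅ Z.
  H_2: rank ker ∂_2 − rank ∂_3 = (5 − 5) − 0 = 0, and there is no ∂_3, so H_2 ≅ 0.

(K is a triangulation of the Möbius band.)

H_0 ≅ Z,  H_1 ≅ Z,  H_2 = 0.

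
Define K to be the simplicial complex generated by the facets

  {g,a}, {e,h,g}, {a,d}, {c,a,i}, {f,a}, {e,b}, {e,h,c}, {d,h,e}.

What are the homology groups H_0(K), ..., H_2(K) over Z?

H_0 ≅ Z,  H_1 ≅ Z^2,  H_2 = 0.

We work with the vertex ordering a < b < c < d < e < f < g < h < i. The simplices of K, each written with vertices in increasing order, are:

  0-simplices (9): a, b, c, d, e, f, g, h, i
  1-simplices (14): ac, ad, af, ag, ai, be, ce, ch, ci, de, dh, eg, eh, gh
  2-simplices (4): aci, ceh, deh, egh

Hence C_0 ≅ Z^9, C_1 ≅ Z^14, C_2 ≅ Z^4.

∂_1: C_1 → C_0 maps an edge to its endpoints' difference, ∂[p,q] = q − p. For instance
  ∂ai = i − a.
As a 9×14 matrix over Z this has rank 8, with invariant factors (1,1,1,1,1,1,1,1).

∂_2: C_2 → C_1 sends each 2-simplex [p,q,r] to [q,r] − [p,r] + [p,q]. For instance
  ∂ceh = eh − ch + ce,
  ∂aci = ci − ai + ac.
The resulting 14×4 matrix has rank 4, and its Smith normal form has invariant factors (1,1,1,1).

Reading off H_k = ker ∂_k / im ∂_{k+1}:

  H_0: rank C_0 − rank ∂_1 = 9 − 8 = 1, and the invariant factors of ∂_1 are all 1, so H_0 = Z.
  H_1: rank ker ∂_1 − rank ∂_2 = (14 − 8) − 4 = 2, and the invariant factors of ∂_2 are all 1, so H_1 = Z^2.
  H_2: rank ker ∂_2 − rank ∂_3 = (4 − 4) − 0 = 0, and there is no ∂_3, so H_2 = 0.

As a check, the Euler characteristic is 9 − 14 + 4 = -1, which agrees with 1 − 2 + 0 = -1.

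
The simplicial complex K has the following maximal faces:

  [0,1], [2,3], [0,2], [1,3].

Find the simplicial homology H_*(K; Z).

K has 4 vertices, 4 edges.
rank ∂_0 = 0, rank ∂_1 = 3 ⇒ b_0 = 4 − 0 − 3 = 1; all invariant factors of ∂_1 are 1 so no torsion. So H_0 = Z.
rank ∂_1 = 3, rank ∂_2 = 0 ⇒ b_1 = 4 − 3 − 0 = 1. So H_1 = Z.

H_0 = Z,  H_1 = Z.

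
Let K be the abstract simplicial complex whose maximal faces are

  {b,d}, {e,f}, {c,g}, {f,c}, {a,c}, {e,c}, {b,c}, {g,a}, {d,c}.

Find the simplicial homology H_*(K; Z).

Take the total order a < b < c < d < e < f < g on the vertex set. Then K (dimension 1) consists of the simplices:

  0-simplices (7): a, b, c, d, e, f, g
  1-simplices (9): ac, ag, bc, bd, cd, ce, cf, cg, ef

Hence C_0 ≅ Z^7, C_1 ≅ Z^9.

Boundary ∂_1: C_1 → C_0 is given by ∂[p,q] = [q] − [p]. For instance
  ∂bc = c − b.
As a 7×9 matrix over Z this has rank 6, with invariant factors (1,1,1,1,1,1).

Reading off H_k = ker ∂_k / im ∂_{k+1}:

  H_0: rank C_0 − rank ∂_1 = 7 − 6 = 1, and the invariant factors of ∂_1 are all 1, so H_0 = Z.
  H_1: rank ker ∂_1 − rank ∂_2 = (9 − 6) − 0 = 3, and there is no ∂_2, so H_1 = Z^3.

H_0 = Z,  H_1 = Z^3.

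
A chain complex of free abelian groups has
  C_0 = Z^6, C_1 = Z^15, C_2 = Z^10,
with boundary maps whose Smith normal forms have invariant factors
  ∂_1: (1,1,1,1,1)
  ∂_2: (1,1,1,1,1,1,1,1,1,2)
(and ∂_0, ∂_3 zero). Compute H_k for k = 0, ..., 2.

H_0 ≅ Z,  H_1 ≅ Z/2,  H_2 = 0.

H_0: b_0 = 6 − 0 − 5 = 1; torsion from ∂_1 factors > 1: none. So H_0 ≅ Z.
H_1: b_1 = 15 − 5 − 10 = 0; torsion from ∂_2 factors > 1: [2]. So H_1 ≅ Z/2.
H_2: b_2 = 10 − 10 − 0 = 0; torsion from ∂_3 factors > 1: none. So H_2 ≅ 0.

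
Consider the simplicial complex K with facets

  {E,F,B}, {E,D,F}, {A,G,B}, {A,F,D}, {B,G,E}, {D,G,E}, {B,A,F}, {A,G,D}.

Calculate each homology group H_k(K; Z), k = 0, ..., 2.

H_0 = Z,  H_1 = 0,  H_2 = Z.

Order the vertices as A < B < D < E < F < G. Listing each simplex with vertices in this order, K has dimension 2 with simplices:

  0-simplices (6): A, B, D, E, F, G
  1-simplices (12): AB, AD, AF, AG, BE, BF, BG, DE, DF, DG, EF, EG
  2-simplices (8): ABF, ABG, ADF, ADG, BEF, BEG, DEF, DEG

Hence C_0 ≅ Z^6, C_1 ≅ Z^12, C_2 ≅ Z^8.

∂_1: C_1 → C_0 is given by ∂[p,q] = [q] − [p]. For instance
  ∂AG = G − A.
The resulting 6×12 matrix has rank 5, and its Smith normal form has invariant factors (1,1,1,1,1).

Boundary ∂_2: C_2 → C_1 acts by ∂[p,q,r] = [q,r] − [p,r] + [p,q]. For instance
  ∂ABG = BG − AG + AB,
  ∂DEG = EG − DG + DE.
This gives a 12×8 integer matrix of rank 7; reducing to Smith normal form yields diagonal entries (1,1,1,1,1,1,1).

Now H_k = ker ∂_k / im ∂_{k+1}, so:

  H_0: rank C_0 − rank ∂_1 = 6 − 5 = 1, and the invariant factors of ∂_1 are all 1, so H_0 ≅ Z.
  H_1: rank ker ∂_1 − rank ∂_2 = (12 − 5) − 7 = 0, and the invariant factors of ∂_2 are all 1, so H_1 ≅ 0.
  H_2: rank ker ∂_2 − rank ∂_3 = (8 − 7) − 0 = 1, and there is no ∂_3, so H_2 ≅ Z.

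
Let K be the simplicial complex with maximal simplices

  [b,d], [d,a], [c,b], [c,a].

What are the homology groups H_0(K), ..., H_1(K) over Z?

We work with the vertex ordering a < b < c < d. The simplices of K, each written with vertices in increasing order, are:

  0-simplices (4): a, b, c, d
  1-simplices (4): ac, ad, bc, bd

so the chain groups are C_0 ≅ Z^4, C_1 ≅ Z^4.

Boundary ∂_1: C_1 → C_0 is given by ∂[p,q] = [q] − [p]. For instance
  ∂ad = d − a.
The resulting 4×4 matrix has rank 3, and its Smith normal form has invariant factors (1,1,1).

Reading off H_k = ker ∂_k / im ∂_{k+1}:

  H_0: rank C_0 − rank ∂_1 = 4 − 3 = 1, and the invariant factors of ∂_1 are all 1, so H_0 ≅ Z.
  H_1: rank ker ∂_1 − rank ∂_2 = (4 − 3) − 0 = 1, and there is no ∂_2, so H_1 ≅ Z.

H_0 = Z,  H_1 = Z.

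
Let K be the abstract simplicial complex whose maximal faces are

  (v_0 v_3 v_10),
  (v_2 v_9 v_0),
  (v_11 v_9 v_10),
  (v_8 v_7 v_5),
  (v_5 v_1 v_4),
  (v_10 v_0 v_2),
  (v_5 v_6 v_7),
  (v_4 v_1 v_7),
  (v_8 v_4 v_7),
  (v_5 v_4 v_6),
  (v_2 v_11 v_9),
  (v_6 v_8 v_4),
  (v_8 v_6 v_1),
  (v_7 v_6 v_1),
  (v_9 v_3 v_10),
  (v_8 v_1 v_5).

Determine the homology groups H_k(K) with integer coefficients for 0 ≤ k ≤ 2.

Order the vertices as v_0 < v_1 < v_2 < v_3 < v_4 < v_5 < v_6 < v_7 < v_8 < v_9 < v_10 < v_11. Listing each simplex with vertices in this order, K has dimension 2 with simplices:

  0-simplices (12): [v_0], [v_1], [v_2], [v_3], [v_4], [v_5], [v_6], [v_7], [v_8], [v_9], [v_10], [v_11]
  1-simplices (27): (27 of them)
  2-simplices (16): (16 of them)

giving chain groups C_0 ≅ Z^12, C_1 ≅ Z^27, C_2 ≅ Z^16.

∂_1: C_1 → C_0 is given by ∂[p,q] = [q] − [p]. For instance
  ∂[v_4,v_5] = [v_5] − [v_4].
This gives a 12×27 integer matrix of rank 10; reducing to Smith normal form yields diagonal entries (1,1,1,1,1,1,1,1,1,1).

Boundary ∂_2: C_2 → C_1 acts by ∂[p,q,r] = [q,r] − [p,r] + [p,q]. For instance
  ∂[v_0,v_2,v_9] = [v_2,v_9] − [v_0,v_9] + [v_0,v_2],
  ∂[v_5,v_7,v_8] = [v_7,v_8] − [v_5,v_8] + [v_5,v_7].
The resulting 27×16 matrix has rank 16, and its Smith normal form has invariant factors (1,1,1,1,1,1,1,1,1,1,1,1,1,1,1,2).

From H_k ≅ ker(∂_k) / im(∂_{k+1}) we obtain:

  H_0: rank C_0 − rank ∂_1 = 12 − 10 = 2, and the invariant factors of ∂_1 are all 1, so H_0 = Z^2.
  H_1: rank ker ∂_1 − rank ∂_2 = (27 − 10) − 16 = 1, and ∂_2 has invariant factor 2 > 1, so H_1 = Z × Z/2.
  H_2: rank ker ∂_2 − rank ∂_3 = (16 − 16) − 0 = 0, and there is no ∂_3, so H_2 = 0.

(K is a triangulation of the disjoint union of the real projective plane RP^2 and the cylinder S^1 x I.)

H_0 ≅ Z^2,  H_1 ≅ Z × Z/2,  H_2 = 0.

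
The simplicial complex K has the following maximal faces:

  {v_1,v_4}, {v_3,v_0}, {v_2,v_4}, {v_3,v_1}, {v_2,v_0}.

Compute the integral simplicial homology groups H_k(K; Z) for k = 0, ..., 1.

H_0 ≅ Z,  H_1 ≅ Z.

Fix the vertex order v_0 < v_1 < v_2 < v_3 < v_4 and write every simplex with vertices in increasing order. Then dim K = 1 and the simplices of K are:

  0-simplices (5): [v_0], [v_1], [v_2], [v_3], [v_4]
  1-simplices (5): [v_0,v_2], [v_0,v_3], [v_1,v_3], [v_1,v_4], [v_2,v_4]

Hence C_0 ≅ Z^5, C_1 ≅ Z^5.

∂_1: C_1 → C_0 sends each edge [p,q] (with p < q) to q − p. For instance
  ∂[v_0,v_3] = [v_3] − [v_0].
As a 5×5 matrix over Z this has rank 4, with invariant factors (1,1,1,1).

Reading off H_k = ker ∂_k / im ∂_{k+1}:

  H_0: rank C_0 − rank ∂_1 = 5 − 4 = 1, and the invariant factors of ∂_1 are all 1, so H_0 ≅ Z.
  H_1: rank ker ∂_1 − rank ∂_2 = (5 − 4) − 0 = 1, and there is no ∂_2, so H_1 ≅ Z.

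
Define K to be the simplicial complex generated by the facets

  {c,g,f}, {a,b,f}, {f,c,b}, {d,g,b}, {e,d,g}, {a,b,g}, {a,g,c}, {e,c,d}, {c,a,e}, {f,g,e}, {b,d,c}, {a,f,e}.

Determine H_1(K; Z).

Order the vertices as a < b < c < d < e < f < g. Listing each simplex with vertices in this order, K has dimension 2 with simplices:

  0-simplices (7): a, b, c, d, e, f, g
  1-simplices (18): ab, ac, ae, af, ag, bc, bd, bf, bg, cd, ce, cf, cg, de, dg, ef, eg, fg
  2-simplices (12): abf, abg, ace, acg, aef, bcd, bcf, bdg, cde, cfg, deg, efg

so the chain groups are C_0 ≅ Z^7, C_1 ≅ Z^18, C_2 ≅ Z^12.

Boundary ∂_1: C_1 → C_0 maps an edge to its endpoints' difference, ∂[p,q] = q − p. For instance
  ∂bg = g − b.
The resulting 7×18 matrix has rank 6, and its Smith normal form has invariant factors (1,1,1,1,1,1).

The boundary map ∂_2: C_2 → C_1 acts by ∂[p,q,r] = [q,r] − [p,r] + [p,q]. For instance
  ∂deg = eg − dg + de,
  ∂aef = ef − af + ae.
This gives a 18×12 integer matrix of rank 12; reducing to Smith normal form yields diagonal entries (1,1,1,1,1,1,1,1,1,1,1,2).

From H_k ≅ ker(∂_k) / im(∂_{k+1}) we obtain:

  H_1: rank ker ∂_1 − rank ∂_2 = (18 − 6) − 12 = 0, and ∂_2 has invariant factor 2 > 1, so H_1 = Z_2.

H_1 ≅ Z_2.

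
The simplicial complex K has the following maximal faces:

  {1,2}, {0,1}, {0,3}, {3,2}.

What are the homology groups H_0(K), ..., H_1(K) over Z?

H_0 = Z,  H_1 = Z.

We work with the vertex ordering 0 < 1 < 2 < 3. The simplices of K, each written with vertices in increasing order, are:

  0-simplices (4): [0], [1], [2], [3]
  1-simplices (4): [0,1], [0,3], [1,2], [2,3]

so the chain groups are C_0 ≅ Z^4, C_1 ≅ Z^4.

∂_1: C_1 → C_0 maps an edge to its endpoints' difference, ∂[p,q] = q − p. For instance
  ∂[1,2] = [2] − [1].
As a 4×4 matrix over Z this has rank 3, with invariant factors (1,1,1).

From H_k ≅ ker(∂_k) / im(∂_{k+1}) we obtain:

  H_0: rank C_0 − rank ∂_1 = 4 − 3 = 1, and the invariant factors of ∂_1 are all 1, so H_0 ≅ Z.
  H_1: rank ker ∂_1 − rank ∂_2 = (4 − 3) − 0 = 1, and there is no ∂_2, so H_1 ≅ Z.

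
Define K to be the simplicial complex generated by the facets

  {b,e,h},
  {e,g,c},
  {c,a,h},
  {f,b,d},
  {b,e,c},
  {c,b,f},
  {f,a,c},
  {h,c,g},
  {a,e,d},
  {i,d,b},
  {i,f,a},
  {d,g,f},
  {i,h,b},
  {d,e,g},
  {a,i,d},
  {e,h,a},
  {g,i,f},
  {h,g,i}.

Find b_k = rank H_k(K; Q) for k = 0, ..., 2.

Order the vertices as a < b < c < d < e < f < g < h < i. Listing each simplex with vertices in this order, K has dimension 2 with simplices:

  0-simplices (9): a, b, c, d, e, f, g, h, i
  1-simplices (27): ac, ad, ae, af, ah, ai, bc, bd, be, bf, bh, bi, ce, cf, cg, ch, de, df, dg, di, eg, eh, fg, fi, gh, gi, hi
  2-simplices (18): acf, ach, ade, adi, aeh, afi, bce, bcf, bdf, bdi, beh, bhi, ceg, cgh, deg, dfg, fgi, ghi

giving chain groups C_0 ≅ Z^9, C_1 ≅ Z^27, C_2 ≅ Z^18.

The boundary map ∂_1: C_1 → C_0 is given by ∂[p,q] = [q] − [p]. For instance
  ∂ai = i − a.
This gives a 9×27 integer matrix of rank 8; reducing to Smith normal form yields diagonal entries (1,1,1,1,1,1,1,1).

∂_2: C_2 → C_1 maps a triangle to the signed sum of its edges. For instance
  ∂deg = eg − dg + de,
  ∂adi = di − ai + ad.
The 27×18 boundary matrix has rank 18 and Smith normal form diag(1,1,1,1,1,1,1,1,1,1,1,1,1,1,1,1,1,2).

Reading off H_k = ker ∂_k / im ∂_{k+1}:

  H_0: rank C_0 − rank ∂_1 = 9 − 8 = 1, and the invariant factors of ∂_1 are all 1, so H_0 ≅ Z.
  H_1: rank ker ∂_1 − rank ∂_2 = (27 − 8) − 18 = 1, and ∂_2 has invariant factor 2 > 1, so H_1 ≅ Z ⊕ Z/2.
  H_2: rank ker ∂_2 − rank ∂_3 = (18 − 18) − 0 = 0, and there is no ∂_3, so H_2 ≅ 0.

(K is a triangulation of the Klein bottle.)

Hence the Betti numbers are b_0 = 1, b_1 = 1, b_2 = 0.

b_0 = 1, b_1 = 1, b_2 = 0.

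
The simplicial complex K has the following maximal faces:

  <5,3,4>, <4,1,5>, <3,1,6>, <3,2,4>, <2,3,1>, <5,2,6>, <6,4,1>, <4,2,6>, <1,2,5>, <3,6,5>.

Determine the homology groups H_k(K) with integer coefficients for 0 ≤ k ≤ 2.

Take the total order 1 < 2 < 3 < 4 < 5 < 6 on the vertex set. Then K (dimension 2) consists of the simplices:

  0-simplices (6): [1], [2], [3], [4], [5], [6]
  1-simplices (15): [1,2], [1,3], [1,4], [1,5], [1,6], [2,3], [2,4], [2,5], [2,6], [3,4], [3,5], [3,6], [4,5], [4,6], [5,6]
  2-simplices (10): [1,2,3], [1,2,5], [1,3,6], [1,4,5], [1,4,6], [2,3,4], [2,4,6], [2,5,6], [3,4,5], [3,5,6]

Hence C_0 ≅ Z^6, C_1 ≅ Z^15, C_2 ≅ Z^10.

The boundary map ∂_1: C_1 → C_0 sends each edge [p,q] (with p < q) to q − p.
The 6×15 boundary matrix has rank 5 and Smith normal form diag(1,1,1,1,1).

Boundary ∂_2: C_2 → C_1 acts by ∂[p,q,r] = [q,r] − [p,r] + [p,q]. For instance
  ∂[1,4,5] = [4,5] − [1,5] + [1,4],
  ∂[1,2,3] = [2,3] − [1,3] + [1,2].
The 15×10 boundary matrix has rank 10 and Smith normal form diag(1,1,1,1,1,1,1,1,1,2).

Reading off H_k = ker ∂_k / im ∂_{k+1}:

  H_0: rank C_0 − rank ∂_1 = 6 − 5 = 1, and the invariant factors of ∂_1 are all 1, so H_0 ≅ Z.
  H_1: rank ker ∂_1 − rank ∂_2 = (15 − 5) − 10 = 0, and ∂_2 has invariant factor 2 > 1, so H_1 ≅ Z/2.
  H_2: rank ker ∂_2 − rank ∂_3 = (10 − 10) − 0 = 0, and there is no ∂_3, so H_2 ≅ 0.

H_0 = Z,  H_1 = Z/2,  H_2 = 0.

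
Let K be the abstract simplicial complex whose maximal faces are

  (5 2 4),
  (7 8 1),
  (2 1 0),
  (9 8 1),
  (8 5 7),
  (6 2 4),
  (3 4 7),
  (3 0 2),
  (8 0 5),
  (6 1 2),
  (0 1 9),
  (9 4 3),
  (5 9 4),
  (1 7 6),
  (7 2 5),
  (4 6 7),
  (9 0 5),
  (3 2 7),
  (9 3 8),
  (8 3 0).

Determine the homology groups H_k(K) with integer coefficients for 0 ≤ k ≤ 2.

H_0 = Z,  H_1 = Z ⊕ Z/2Z,  H_2 = 0.

Order the vertices as 0 < 1 < 2 < 3 < 4 < 5 < 6 < 7 < 8 < 9. Listing each simplex with vertices in this order, K has dimension 2 with simplices:

  0-simplices (10): [0], [1], [2], [3], [4], [5], [6], [7], [8], [9]
  1-simplices (30): (30 of them)
  2-simplices (20): (20 of them)

so the chain groups are C_0 ≅ Z^10, C_1 ≅ Z^30, C_2 ≅ Z^20.

The boundary map ∂_1: C_1 → C_0 is given by ∂[p,q] = [q] − [p].
The resulting 10×30 matrix has rank 9, and its Smith normal form has invariant factors (1,1,1,1,1,1,1,1,1).

Boundary ∂_2: C_2 → C_1 sends each 2-simplex [p,q,r] to [q,r] − [p,r] + [p,q]. For instance
  ∂[0,1,9] = [1,9] − [0,9] + [0,1],
  ∂[1,8,9] = [8,9] − [1,9] + [1,8].
The resulting 30×20 matrix has rank 20, and its Smith normal form has invariant factors (1,1,1,1,1,1,1,1,1,1,1,1,1,1,1,1,1,1,1,2).

Reading off H_k = ker ∂_k / im ∂_{k+1}:

  H_0: rank C_0 − rank ∂_1 = 10 − 9 = 1, and the invariant factors of ∂_1 are all 1, so H_0 = Z.
  H_1: rank ker ∂_1 − rank ∂_2 = (30 − 9) − 20 = 1, and ∂_2 has invariant factor 2 > 1, so H_1 = Z ⊕ Z/2Z.
  H_2: rank ker ∂_2 − rank ∂_3 = (20 − 20) − 0 = 0, and there is no ∂_3, so H_2 = 0.

As a check, the Euler characteristic is 10 − 30 + 20 = 0, which agrees with 1 − 1 + 0 = 0.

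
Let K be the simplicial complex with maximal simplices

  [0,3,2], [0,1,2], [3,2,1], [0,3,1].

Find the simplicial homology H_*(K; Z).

We work with the vertex ordering 0 < 1 < 2 < 3. The simplices of K, each written with vertices in increasing order, are:

  0-simplices (4): [0], [1], [2], [3]
  1-simplices (6): [0,1], [0,2], [0,3], [1,2], [1,3], [2,3]
  2-simplices (4): [0,1,2], [0,1,3], [0,2,3], [1,2,3]

so the chain groups are C_0 ≅ Z^4, C_1 ≅ Z^6, C_2 ≅ Z^4.

The boundary map ∂_1: C_1 → C_0 is given by ∂[p,q] = [q] − [p]. For instance
  ∂[0,3] = [3] − [0].
The 4×6 boundary matrix has rank 3 and Smith normal form diag(1,1,1).

∂_2: C_2 → C_1 acts by ∂[p,q,r] = [q,r] − [p,r] + [p,q]. For instance
  ∂[0,1,2] = [1,2] − [0,2] + [0,1],
  ∂[1,2,3] = [2,3] − [1,3] + [1,2].
The 6×4 boundary matrix has rank 3 and Smith normal form diag(1,1,1).

Now H_k = ker ∂_k / im ∂_{k+1}, so:

  H_0: rank C_0 − rank ∂_1 = 4 − 3 = 1, and the invariant factors of ∂_1 are all 1, so H_0 ≅ Z.
  H_1: rank ker ∂_1 − rank ∂_2 = (6 − 3) − 3 = 0, and the invariant factors of ∂_2 are all 1, so H_1 ≅ 0.
  H_2: rank ker ∂_2 − rank ∂_3 = (4 − 3) − 0 = 1, and there is no ∂_3, so H_2 ≅ Z.

H_0 = Z,  H_1 = 0,  H_2 = Z.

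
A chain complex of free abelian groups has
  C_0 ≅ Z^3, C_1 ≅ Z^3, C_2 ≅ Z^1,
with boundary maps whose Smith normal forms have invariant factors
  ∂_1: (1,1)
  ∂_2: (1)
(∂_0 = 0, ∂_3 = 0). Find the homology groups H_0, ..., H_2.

H_0 ≅ Z,  H_1 = 0,  H_2 = 0.

H_0: b_0 = 3 − 0 − 2 = 1; torsion from ∂_1 factors > 1: none. So H_0 ≅ Z.
H_1: b_1 = 3 − 2 − 1 = 0; torsion from ∂_2 factors > 1: none. So H_1 ≅ 0.
H_2: b_2 = 1 − 1 − 0 = 0; torsion from ∂_3 factors > 1: none. So H_2 ≅ 0.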